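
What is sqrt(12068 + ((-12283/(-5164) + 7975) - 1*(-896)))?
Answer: sqrt(139610391189)/2582 ≈ 144.71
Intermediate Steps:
sqrt(12068 + ((-12283/(-5164) + 7975) - 1*(-896))) = sqrt(12068 + ((-12283*(-1/5164) + 7975) + 896)) = sqrt(12068 + ((12283/5164 + 7975) + 896)) = sqrt(12068 + (41195183/5164 + 896)) = sqrt(12068 + 45822127/5164) = sqrt(108141279/5164) = sqrt(139610391189)/2582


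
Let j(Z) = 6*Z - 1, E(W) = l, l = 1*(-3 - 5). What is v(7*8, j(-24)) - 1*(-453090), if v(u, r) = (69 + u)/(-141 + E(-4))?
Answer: 67510285/149 ≈ 4.5309e+5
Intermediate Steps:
l = -8 (l = 1*(-8) = -8)
E(W) = -8
j(Z) = -1 + 6*Z
v(u, r) = -69/149 - u/149 (v(u, r) = (69 + u)/(-141 - 8) = (69 + u)/(-149) = (69 + u)*(-1/149) = -69/149 - u/149)
v(7*8, j(-24)) - 1*(-453090) = (-69/149 - 7*8/149) - 1*(-453090) = (-69/149 - 1/149*56) + 453090 = (-69/149 - 56/149) + 453090 = -125/149 + 453090 = 67510285/149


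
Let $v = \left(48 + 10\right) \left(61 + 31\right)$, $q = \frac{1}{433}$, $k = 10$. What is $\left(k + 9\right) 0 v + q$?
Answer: $\frac{1}{433} \approx 0.0023095$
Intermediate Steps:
$q = \frac{1}{433} \approx 0.0023095$
$v = 5336$ ($v = 58 \cdot 92 = 5336$)
$\left(k + 9\right) 0 v + q = \left(10 + 9\right) 0 \cdot 5336 + \frac{1}{433} = 19 \cdot 0 \cdot 5336 + \frac{1}{433} = 0 \cdot 5336 + \frac{1}{433} = 0 + \frac{1}{433} = \frac{1}{433}$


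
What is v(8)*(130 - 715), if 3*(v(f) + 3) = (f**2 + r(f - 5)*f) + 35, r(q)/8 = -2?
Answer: 7410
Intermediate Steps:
r(q) = -16 (r(q) = 8*(-2) = -16)
v(f) = 26/3 - 16*f/3 + f**2/3 (v(f) = -3 + ((f**2 - 16*f) + 35)/3 = -3 + (35 + f**2 - 16*f)/3 = -3 + (35/3 - 16*f/3 + f**2/3) = 26/3 - 16*f/3 + f**2/3)
v(8)*(130 - 715) = (26/3 - 16/3*8 + (1/3)*8**2)*(130 - 715) = (26/3 - 128/3 + (1/3)*64)*(-585) = (26/3 - 128/3 + 64/3)*(-585) = -38/3*(-585) = 7410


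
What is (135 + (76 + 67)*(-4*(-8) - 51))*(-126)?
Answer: 325332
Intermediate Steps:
(135 + (76 + 67)*(-4*(-8) - 51))*(-126) = (135 + 143*(32 - 51))*(-126) = (135 + 143*(-19))*(-126) = (135 - 2717)*(-126) = -2582*(-126) = 325332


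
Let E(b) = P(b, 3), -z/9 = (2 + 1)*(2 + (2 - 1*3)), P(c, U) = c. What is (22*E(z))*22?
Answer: -13068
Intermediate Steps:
z = -27 (z = -9*(2 + 1)*(2 + (2 - 1*3)) = -27*(2 + (2 - 3)) = -27*(2 - 1) = -27 ≈ -27.000)
E(b) = b
(22*E(z))*22 = (22*(-27))*22 = -594*22 = -13068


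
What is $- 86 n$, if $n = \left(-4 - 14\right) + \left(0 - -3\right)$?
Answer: $1290$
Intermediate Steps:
$n = -15$ ($n = -18 + \left(0 + 3\right) = -18 + 3 = -15$)
$- 86 n = \left(-86\right) \left(-15\right) = 1290$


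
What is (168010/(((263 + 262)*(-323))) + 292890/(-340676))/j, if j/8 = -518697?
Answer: 1527197093/3424593659553360 ≈ 4.4595e-7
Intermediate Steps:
j = -4149576 (j = 8*(-518697) = -4149576)
(168010/(((263 + 262)*(-323))) + 292890/(-340676))/j = (168010/(((263 + 262)*(-323))) + 292890/(-340676))/(-4149576) = (168010/((525*(-323))) + 292890*(-1/340676))*(-1/4149576) = (168010/(-169575) - 146445/170338)*(-1/4149576) = (168010*(-1/169575) - 146445/170338)*(-1/4149576) = (-33602/33915 - 146445/170338)*(-1/4149576) = -1527197093/825287610*(-1/4149576) = 1527197093/3424593659553360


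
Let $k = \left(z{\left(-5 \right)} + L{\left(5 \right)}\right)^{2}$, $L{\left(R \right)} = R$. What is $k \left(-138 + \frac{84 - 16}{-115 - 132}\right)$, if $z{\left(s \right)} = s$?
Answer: $0$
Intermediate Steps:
$k = 0$ ($k = \left(-5 + 5\right)^{2} = 0^{2} = 0$)
$k \left(-138 + \frac{84 - 16}{-115 - 132}\right) = 0 \left(-138 + \frac{84 - 16}{-115 - 132}\right) = 0 \left(-138 + \frac{68}{-247}\right) = 0 \left(-138 + 68 \left(- \frac{1}{247}\right)\right) = 0 \left(-138 - \frac{68}{247}\right) = 0 \left(- \frac{34154}{247}\right) = 0$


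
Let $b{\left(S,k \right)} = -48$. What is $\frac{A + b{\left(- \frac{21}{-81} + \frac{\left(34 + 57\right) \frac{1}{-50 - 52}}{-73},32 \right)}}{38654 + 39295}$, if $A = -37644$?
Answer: $- \frac{1396}{2887} \approx -0.48355$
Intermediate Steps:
$\frac{A + b{\left(- \frac{21}{-81} + \frac{\left(34 + 57\right) \frac{1}{-50 - 52}}{-73},32 \right)}}{38654 + 39295} = \frac{-37644 - 48}{38654 + 39295} = - \frac{37692}{77949} = \left(-37692\right) \frac{1}{77949} = - \frac{1396}{2887}$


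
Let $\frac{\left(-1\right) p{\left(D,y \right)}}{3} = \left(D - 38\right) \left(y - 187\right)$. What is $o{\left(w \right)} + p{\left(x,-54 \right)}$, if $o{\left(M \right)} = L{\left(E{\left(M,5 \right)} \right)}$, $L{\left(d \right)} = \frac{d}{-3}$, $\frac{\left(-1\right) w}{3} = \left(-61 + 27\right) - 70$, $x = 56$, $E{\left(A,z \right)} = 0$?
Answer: $13014$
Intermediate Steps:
$p{\left(D,y \right)} = - 3 \left(-187 + y\right) \left(-38 + D\right)$ ($p{\left(D,y \right)} = - 3 \left(D - 38\right) \left(y - 187\right) = - 3 \left(-38 + D\right) \left(-187 + y\right) = - 3 \left(-187 + y\right) \left(-38 + D\right)$)
$w = 312$ ($w = - 3 \left(\left(-61 + 27\right) - 70\right) = - 3 \left(-34 - 70\right) = \left(-3\right) \left(-104\right) = 312$)
$L{\left(d \right)} = - \frac{d}{3}$ ($L{\left(d \right)} = d \left(- \frac{1}{3}\right) = - \frac{d}{3}$)
$o{\left(M \right)} = 0$ ($o{\left(M \right)} = \left(- \frac{1}{3}\right) 0 = 0$)
$o{\left(w \right)} + p{\left(x,-54 \right)} = 0 + \left(-21318 + 114 \left(-54\right) + 561 \cdot 56 - 168 \left(-54\right)\right) = 0 + \left(-21318 - 6156 + 31416 + 9072\right) = 0 + 13014 = 13014$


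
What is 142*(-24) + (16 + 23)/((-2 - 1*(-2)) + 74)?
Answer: -252153/74 ≈ -3407.5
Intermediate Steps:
142*(-24) + (16 + 23)/((-2 - 1*(-2)) + 74) = -3408 + 39/((-2 + 2) + 74) = -3408 + 39/(0 + 74) = -3408 + 39/74 = -252153/74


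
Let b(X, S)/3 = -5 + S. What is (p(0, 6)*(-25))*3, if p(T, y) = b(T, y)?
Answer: -225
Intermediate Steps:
b(X, S) = -15 + 3*S (b(X, S) = 3*(-5 + S) = -15 + 3*S)
p(T, y) = -15 + 3*y
(p(0, 6)*(-25))*3 = ((-15 + 3*6)*(-25))*3 = ((-15 + 18)*(-25))*3 = (3*(-25))*3 = -75*3 = -225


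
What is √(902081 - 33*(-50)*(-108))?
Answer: √723881 ≈ 850.81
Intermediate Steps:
√(902081 - 33*(-50)*(-108)) = √(902081 + 1650*(-108)) = √(902081 - 178200) = √723881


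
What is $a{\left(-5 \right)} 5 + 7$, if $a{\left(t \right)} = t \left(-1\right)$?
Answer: $32$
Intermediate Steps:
$a{\left(t \right)} = - t$
$a{\left(-5 \right)} 5 + 7 = \left(-1\right) \left(-5\right) 5 + 7 = 5 \cdot 5 + 7 = 25 + 7 = 32$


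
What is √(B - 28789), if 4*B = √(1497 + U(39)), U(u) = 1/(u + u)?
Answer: √(-700609104 + 546*√185874)/156 ≈ 169.64*I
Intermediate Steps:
U(u) = 1/(2*u)
B = 7*√185874/312 (B = √(1497 + (½)/39)/4 = √(1497 + (½)*(1/39))/4 = √(1497 + 1/78)/4 = √(116767/78)/4 = (7*√185874/78)/4 = 7*√185874/312 ≈ 9.6728)
√(B - 28789) = √(7*√185874/312 - 28789) = √(-28789 + 7*√185874/312)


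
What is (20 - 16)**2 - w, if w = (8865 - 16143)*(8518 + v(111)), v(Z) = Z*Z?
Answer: 151666258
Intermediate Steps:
v(Z) = Z**2
w = -151666242 (w = (8865 - 16143)*(8518 + 111**2) = -7278*(8518 + 12321) = -7278*20839 = -151666242)
(20 - 16)**2 - w = (20 - 16)**2 - 1*(-151666242) = 4**2 + 151666242 = 16 + 151666242 = 151666258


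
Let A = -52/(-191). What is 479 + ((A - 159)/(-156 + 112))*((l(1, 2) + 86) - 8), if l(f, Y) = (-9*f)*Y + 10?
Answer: 3073853/4202 ≈ 731.52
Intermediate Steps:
l(f, Y) = 10 - 9*Y*f (l(f, Y) = -9*Y*f + 10 = 10 - 9*Y*f)
A = 52/191 (A = -52*(-1/191) = 52/191 ≈ 0.27225)
479 + ((A - 159)/(-156 + 112))*((l(1, 2) + 86) - 8) = 479 + ((52/191 - 159)/(-156 + 112))*(((10 - 9*2*1) + 86) - 8) = 479 + (-30317/191/(-44))*(((10 - 18) + 86) - 8) = 479 + (-30317/191*(-1/44))*((-8 + 86) - 8) = 479 + 30317*(78 - 8)/8404 = 479 + (30317/8404)*70 = 479 + 1061095/4202 = 3073853/4202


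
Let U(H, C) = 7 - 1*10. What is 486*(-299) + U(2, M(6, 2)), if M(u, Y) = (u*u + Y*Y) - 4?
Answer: -145317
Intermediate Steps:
M(u, Y) = -4 + Y² + u² (M(u, Y) = (u² + Y²) - 4 = (Y² + u²) - 4 = -4 + Y² + u²)
U(H, C) = -3 (U(H, C) = 7 - 10 = -3)
486*(-299) + U(2, M(6, 2)) = 486*(-299) - 3 = -145314 - 3 = -145317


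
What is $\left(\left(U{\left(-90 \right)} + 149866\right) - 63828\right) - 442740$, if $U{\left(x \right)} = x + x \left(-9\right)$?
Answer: $-355982$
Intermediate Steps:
$U{\left(x \right)} = - 8 x$ ($U{\left(x \right)} = x - 9 x = - 8 x$)
$\left(\left(U{\left(-90 \right)} + 149866\right) - 63828\right) - 442740 = \left(\left(\left(-8\right) \left(-90\right) + 149866\right) - 63828\right) - 442740 = \left(\left(720 + 149866\right) - 63828\right) - 442740 = \left(150586 - 63828\right) - 442740 = 86758 - 442740 = -355982$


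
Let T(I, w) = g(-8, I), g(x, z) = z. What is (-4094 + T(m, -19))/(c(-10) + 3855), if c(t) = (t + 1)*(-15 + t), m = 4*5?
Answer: -679/680 ≈ -0.99853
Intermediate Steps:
m = 20
T(I, w) = I
c(t) = (1 + t)*(-15 + t)
(-4094 + T(m, -19))/(c(-10) + 3855) = (-4094 + 20)/((-15 + (-10)² - 14*(-10)) + 3855) = -4074/((-15 + 100 + 140) + 3855) = -4074/(225 + 3855) = -4074/4080 = -4074*1/4080 = -679/680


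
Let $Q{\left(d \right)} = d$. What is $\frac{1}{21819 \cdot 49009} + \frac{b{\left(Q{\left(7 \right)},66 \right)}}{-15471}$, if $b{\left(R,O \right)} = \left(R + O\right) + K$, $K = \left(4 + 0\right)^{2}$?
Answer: $- \frac{31723373516}{5514521252247} \approx -0.0057527$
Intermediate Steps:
$K = 16$ ($K = 4^{2} = 16$)
$b{\left(R,O \right)} = 16 + O + R$ ($b{\left(R,O \right)} = \left(R + O\right) + 16 = \left(O + R\right) + 16 = 16 + O + R$)
$\frac{1}{21819 \cdot 49009} + \frac{b{\left(Q{\left(7 \right)},66 \right)}}{-15471} = \frac{1}{21819 \cdot 49009} + \frac{16 + 66 + 7}{-15471} = \frac{1}{21819} \cdot \frac{1}{49009} + 89 \left(- \frac{1}{15471}\right) = \frac{1}{1069327371} - \frac{89}{15471} = - \frac{31723373516}{5514521252247}$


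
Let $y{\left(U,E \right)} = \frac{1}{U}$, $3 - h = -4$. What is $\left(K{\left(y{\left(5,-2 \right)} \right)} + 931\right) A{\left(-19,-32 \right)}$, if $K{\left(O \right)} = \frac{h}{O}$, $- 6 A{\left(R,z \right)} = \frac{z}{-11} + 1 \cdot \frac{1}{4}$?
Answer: $- \frac{22379}{44} \approx -508.61$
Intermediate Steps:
$h = 7$ ($h = 3 - -4 = 3 + 4 = 7$)
$A{\left(R,z \right)} = - \frac{1}{24} + \frac{z}{66}$ ($A{\left(R,z \right)} = - \frac{\frac{z}{-11} + 1 \cdot \frac{1}{4}}{6} = - \frac{z \left(- \frac{1}{11}\right) + 1 \cdot \frac{1}{4}}{6} = - \frac{- \frac{z}{11} + \frac{1}{4}}{6} = - \frac{\frac{1}{4} - \frac{z}{11}}{6} = - \frac{1}{24} + \frac{z}{66}$)
$K{\left(O \right)} = \frac{7}{O}$
$\left(K{\left(y{\left(5,-2 \right)} \right)} + 931\right) A{\left(-19,-32 \right)} = \left(\frac{7}{\frac{1}{5}} + 931\right) \left(- \frac{1}{24} + \frac{1}{66} \left(-32\right)\right) = \left(7 \frac{1}{\frac{1}{5}} + 931\right) \left(- \frac{1}{24} - \frac{16}{33}\right) = \left(7 \cdot 5 + 931\right) \left(- \frac{139}{264}\right) = \left(35 + 931\right) \left(- \frac{139}{264}\right) = 966 \left(- \frac{139}{264}\right) = - \frac{22379}{44}$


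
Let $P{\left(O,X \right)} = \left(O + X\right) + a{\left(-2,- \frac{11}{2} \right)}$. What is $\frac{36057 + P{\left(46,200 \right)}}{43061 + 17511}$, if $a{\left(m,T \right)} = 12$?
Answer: $\frac{36315}{60572} \approx 0.59953$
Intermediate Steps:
$P{\left(O,X \right)} = 12 + O + X$ ($P{\left(O,X \right)} = \left(O + X\right) + 12 = 12 + O + X$)
$\frac{36057 + P{\left(46,200 \right)}}{43061 + 17511} = \frac{36057 + \left(12 + 46 + 200\right)}{43061 + 17511} = \frac{36057 + 258}{60572} = 36315 \cdot \frac{1}{60572} = \frac{36315}{60572}$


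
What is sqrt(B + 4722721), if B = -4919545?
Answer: 2*I*sqrt(49206) ≈ 443.65*I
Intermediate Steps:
sqrt(B + 4722721) = sqrt(-4919545 + 4722721) = sqrt(-196824) = 2*I*sqrt(49206)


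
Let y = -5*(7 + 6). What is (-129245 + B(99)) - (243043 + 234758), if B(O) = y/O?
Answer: -60097619/99 ≈ -6.0705e+5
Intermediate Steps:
y = -65 (y = -5*13 = -65)
B(O) = -65/O
(-129245 + B(99)) - (243043 + 234758) = (-129245 - 65/99) - (243043 + 234758) = (-129245 - 65*1/99) - 1*477801 = (-129245 - 65/99) - 477801 = -12795320/99 - 477801 = -60097619/99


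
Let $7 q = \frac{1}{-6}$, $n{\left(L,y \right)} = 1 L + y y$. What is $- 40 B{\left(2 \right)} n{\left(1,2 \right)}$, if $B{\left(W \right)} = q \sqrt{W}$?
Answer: $\frac{100 \sqrt{2}}{21} \approx 6.7344$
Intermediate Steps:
$n{\left(L,y \right)} = L + y^{2}$
$q = - \frac{1}{42}$ ($q = \frac{1}{7 \left(-6\right)} = \frac{1}{7} \left(- \frac{1}{6}\right) = - \frac{1}{42} \approx -0.02381$)
$B{\left(W \right)} = - \frac{\sqrt{W}}{42}$
$- 40 B{\left(2 \right)} n{\left(1,2 \right)} = - 40 \left(- \frac{\sqrt{2}}{42}\right) \left(1 + 2^{2}\right) = \frac{20 \sqrt{2}}{21} \left(1 + 4\right) = \frac{20 \sqrt{2}}{21} \cdot 5 = \frac{100 \sqrt{2}}{21}$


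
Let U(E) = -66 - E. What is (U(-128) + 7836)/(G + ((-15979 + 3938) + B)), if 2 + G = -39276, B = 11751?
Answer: -3949/19784 ≈ -0.19961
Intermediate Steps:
G = -39278 (G = -2 - 39276 = -39278)
(U(-128) + 7836)/(G + ((-15979 + 3938) + B)) = ((-66 - 1*(-128)) + 7836)/(-39278 + ((-15979 + 3938) + 11751)) = ((-66 + 128) + 7836)/(-39278 + (-12041 + 11751)) = (62 + 7836)/(-39278 - 290) = 7898/(-39568) = 7898*(-1/39568) = -3949/19784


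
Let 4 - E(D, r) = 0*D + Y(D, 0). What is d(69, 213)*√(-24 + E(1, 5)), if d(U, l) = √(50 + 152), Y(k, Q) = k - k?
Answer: 2*I*√1010 ≈ 63.561*I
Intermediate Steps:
Y(k, Q) = 0
E(D, r) = 4 (E(D, r) = 4 - (0*D + 0) = 4 - (0 + 0) = 4 - 1*0 = 4 + 0 = 4)
d(U, l) = √202
d(69, 213)*√(-24 + E(1, 5)) = √202*√(-24 + 4) = √202*√(-20) = √202*(2*I*√5) = 2*I*√1010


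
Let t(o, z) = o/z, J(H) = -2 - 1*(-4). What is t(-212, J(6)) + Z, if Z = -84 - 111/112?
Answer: -21391/112 ≈ -190.99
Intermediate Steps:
J(H) = 2 (J(H) = -2 + 4 = 2)
Z = -9519/112 (Z = -84 - 111*1/112 = -84 - 111/112 = -9519/112 ≈ -84.991)
t(-212, J(6)) + Z = -212/2 - 9519/112 = -212*1/2 - 9519/112 = -106 - 9519/112 = -21391/112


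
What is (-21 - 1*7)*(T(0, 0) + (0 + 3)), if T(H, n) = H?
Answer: -84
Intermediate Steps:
(-21 - 1*7)*(T(0, 0) + (0 + 3)) = (-21 - 1*7)*(0 + (0 + 3)) = (-21 - 7)*(0 + 3) = -28*3 = -84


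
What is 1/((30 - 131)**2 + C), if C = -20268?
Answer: -1/10067 ≈ -9.9334e-5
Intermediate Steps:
1/((30 - 131)**2 + C) = 1/((30 - 131)**2 - 20268) = 1/((-101)**2 - 20268) = 1/(10201 - 20268) = 1/(-10067) = -1/10067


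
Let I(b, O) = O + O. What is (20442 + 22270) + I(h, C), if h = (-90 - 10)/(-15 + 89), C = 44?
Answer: 42800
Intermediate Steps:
h = -50/37 (h = -100/74 = -100*1/74 = -50/37 ≈ -1.3514)
I(b, O) = 2*O
(20442 + 22270) + I(h, C) = (20442 + 22270) + 2*44 = 42712 + 88 = 42800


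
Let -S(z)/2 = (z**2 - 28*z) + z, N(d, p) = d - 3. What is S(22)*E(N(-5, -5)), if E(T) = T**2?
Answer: 14080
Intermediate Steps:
N(d, p) = -3 + d
S(z) = -2*z**2 + 54*z (S(z) = -2*((z**2 - 28*z) + z) = -2*(z**2 - 27*z) = -2*z**2 + 54*z)
S(22)*E(N(-5, -5)) = (2*22*(27 - 1*22))*(-3 - 5)**2 = (2*22*(27 - 22))*(-8)**2 = (2*22*5)*64 = 220*64 = 14080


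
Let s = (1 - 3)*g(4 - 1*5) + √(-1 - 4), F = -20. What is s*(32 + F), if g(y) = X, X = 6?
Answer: -144 + 12*I*√5 ≈ -144.0 + 26.833*I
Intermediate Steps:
g(y) = 6
s = -12 + I*√5 (s = (1 - 3)*6 + √(-1 - 4) = -2*6 + √(-5) = -12 + I*√5 ≈ -12.0 + 2.2361*I)
s*(32 + F) = (-12 + I*√5)*(32 - 20) = (-12 + I*√5)*12 = -144 + 12*I*√5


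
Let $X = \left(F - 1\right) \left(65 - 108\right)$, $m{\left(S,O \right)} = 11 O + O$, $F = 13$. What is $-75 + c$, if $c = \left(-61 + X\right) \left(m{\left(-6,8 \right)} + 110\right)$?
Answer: $-118937$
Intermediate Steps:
$m{\left(S,O \right)} = 12 O$
$X = -516$ ($X = \left(13 - 1\right) \left(65 - 108\right) = 12 \left(-43\right) = -516$)
$c = -118862$ ($c = \left(-61 - 516\right) \left(12 \cdot 8 + 110\right) = - 577 \left(96 + 110\right) = \left(-577\right) 206 = -118862$)
$-75 + c = -75 - 118862 = -118937$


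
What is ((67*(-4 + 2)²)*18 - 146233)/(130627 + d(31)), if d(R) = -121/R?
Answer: -4383679/4049316 ≈ -1.0826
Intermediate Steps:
((67*(-4 + 2)²)*18 - 146233)/(130627 + d(31)) = ((67*(-4 + 2)²)*18 - 146233)/(130627 - 121/31) = ((67*(-2)²)*18 - 146233)/(130627 - 121*1/31) = ((67*4)*18 - 146233)/(130627 - 121/31) = (268*18 - 146233)/(4049316/31) = (4824 - 146233)*(31/4049316) = -141409*31/4049316 = -4383679/4049316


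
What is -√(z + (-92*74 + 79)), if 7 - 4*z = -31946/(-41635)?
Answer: -163*I*√1755706315/83270 ≈ -82.021*I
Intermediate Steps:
z = 259499/166540 (z = 7/4 - (-15973)/(2*(-41635)) = 7/4 - (-15973)*(-1)/(2*41635) = 7/4 - ¼*31946/41635 = 7/4 - 15973/83270 = 259499/166540 ≈ 1.5582)
-√(z + (-92*74 + 79)) = -√(259499/166540 + (-92*74 + 79)) = -√(259499/166540 + (-6808 + 79)) = -√(259499/166540 - 6729) = -√(-1120388161/166540) = -163*I*√1755706315/83270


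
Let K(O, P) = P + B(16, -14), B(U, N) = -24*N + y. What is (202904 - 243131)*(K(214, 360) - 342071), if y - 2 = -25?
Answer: 13733417346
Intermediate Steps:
y = -23 (y = 2 - 25 = -23)
B(U, N) = -23 - 24*N (B(U, N) = -24*N - 23 = -23 - 24*N)
K(O, P) = 313 + P (K(O, P) = P + (-23 - 24*(-14)) = P + (-23 + 336) = P + 313 = 313 + P)
(202904 - 243131)*(K(214, 360) - 342071) = (202904 - 243131)*((313 + 360) - 342071) = -40227*(673 - 342071) = -40227*(-341398) = 13733417346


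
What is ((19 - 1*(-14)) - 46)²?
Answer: 169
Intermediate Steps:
((19 - 1*(-14)) - 46)² = ((19 + 14) - 46)² = (33 - 46)² = (-13)² = 169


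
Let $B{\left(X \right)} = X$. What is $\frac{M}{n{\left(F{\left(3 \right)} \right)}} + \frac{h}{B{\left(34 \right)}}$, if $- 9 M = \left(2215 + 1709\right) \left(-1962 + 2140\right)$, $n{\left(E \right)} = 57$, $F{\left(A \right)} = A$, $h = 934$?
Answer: $- \frac{1292717}{969} \approx -1334.1$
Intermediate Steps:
$M = -77608$ ($M = - \frac{\left(2215 + 1709\right) \left(-1962 + 2140\right)}{9} = - \frac{3924 \cdot 178}{9} = \left(- \frac{1}{9}\right) 698472 = -77608$)
$\frac{M}{n{\left(F{\left(3 \right)} \right)}} + \frac{h}{B{\left(34 \right)}} = - \frac{77608}{57} + \frac{934}{34} = \left(-77608\right) \frac{1}{57} + 934 \cdot \frac{1}{34} = - \frac{77608}{57} + \frac{467}{17} = - \frac{1292717}{969}$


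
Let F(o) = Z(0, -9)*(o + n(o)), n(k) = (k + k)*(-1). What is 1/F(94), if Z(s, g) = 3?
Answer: -1/282 ≈ -0.0035461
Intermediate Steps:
n(k) = -2*k (n(k) = (2*k)*(-1) = -2*k)
F(o) = -3*o (F(o) = 3*(o - 2*o) = 3*(-o) = -3*o)
1/F(94) = 1/(-3*94) = 1/(-282) = -1/282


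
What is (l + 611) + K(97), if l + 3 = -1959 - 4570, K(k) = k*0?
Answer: -5921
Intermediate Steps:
K(k) = 0
l = -6532 (l = -3 + (-1959 - 4570) = -3 - 6529 = -6532)
(l + 611) + K(97) = (-6532 + 611) + 0 = -5921 + 0 = -5921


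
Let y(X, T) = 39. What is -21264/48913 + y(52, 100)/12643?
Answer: -266933145/618407059 ≈ -0.43165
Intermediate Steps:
-21264/48913 + y(52, 100)/12643 = -21264/48913 + 39/12643 = -266933145/618407059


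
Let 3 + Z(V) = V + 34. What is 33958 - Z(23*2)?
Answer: 33881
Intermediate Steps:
Z(V) = 31 + V (Z(V) = -3 + (V + 34) = -3 + (34 + V) = 31 + V)
33958 - Z(23*2) = 33958 - (31 + 23*2) = 33958 - (31 + 46) = 33958 - 1*77 = 33958 - 77 = 33881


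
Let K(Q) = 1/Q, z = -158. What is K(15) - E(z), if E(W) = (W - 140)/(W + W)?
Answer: -2077/2370 ≈ -0.87637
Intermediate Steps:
E(W) = (-140 + W)/(2*W) (E(W) = (-140 + W)/((2*W)) = (-140 + W)*(1/(2*W)) = (-140 + W)/(2*W))
K(15) - E(z) = 1/15 - (-140 - 158)/(2*(-158)) = 1/15 - (-1)*(-298)/(2*158) = 1/15 - 1*149/158 = 1/15 - 149/158 = -2077/2370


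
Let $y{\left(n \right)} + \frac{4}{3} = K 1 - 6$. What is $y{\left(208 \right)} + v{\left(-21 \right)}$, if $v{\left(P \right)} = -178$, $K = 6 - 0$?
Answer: $- \frac{538}{3} \approx -179.33$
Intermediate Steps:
$K = 6$ ($K = 6 + 0 = 6$)
$y{\left(n \right)} = - \frac{4}{3}$ ($y{\left(n \right)} = - \frac{4}{3} + \left(6 \cdot 1 - 6\right) = - \frac{4}{3} + \left(6 - 6\right) = - \frac{4}{3} + 0 = - \frac{4}{3}$)
$y{\left(208 \right)} + v{\left(-21 \right)} = - \frac{4}{3} - 178 = - \frac{538}{3}$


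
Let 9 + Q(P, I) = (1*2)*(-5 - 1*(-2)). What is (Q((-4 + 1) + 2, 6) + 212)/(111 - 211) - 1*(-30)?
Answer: 2803/100 ≈ 28.030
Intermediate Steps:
Q(P, I) = -15 (Q(P, I) = -9 + (1*2)*(-5 - 1*(-2)) = -9 + 2*(-5 + 2) = -9 + 2*(-3) = -9 - 6 = -15)
(Q((-4 + 1) + 2, 6) + 212)/(111 - 211) - 1*(-30) = (-15 + 212)/(111 - 211) - 1*(-30) = 197/(-100) + 30 = 197*(-1/100) + 30 = -197/100 + 30 = 2803/100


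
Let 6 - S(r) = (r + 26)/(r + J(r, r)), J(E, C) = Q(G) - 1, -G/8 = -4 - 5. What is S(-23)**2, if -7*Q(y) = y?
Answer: 237169/6400 ≈ 37.058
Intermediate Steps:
G = 72 (G = -8*(-4 - 5) = -8*(-9) = 72)
Q(y) = -y/7
J(E, C) = -79/7 (J(E, C) = -1/7*72 - 1 = -72/7 - 1 = -79/7)
S(r) = 6 - (26 + r)/(-79/7 + r) (S(r) = 6 - (r + 26)/(r - 79/7) = 6 - (26 + r)/(-79/7 + r))
S(-23)**2 = ((-656 + 35*(-23))/(-79 + 7*(-23)))**2 = ((-656 - 805)/(-79 - 161))**2 = (-1461/(-240))**2 = (-1/240*(-1461))**2 = (487/80)**2 = 237169/6400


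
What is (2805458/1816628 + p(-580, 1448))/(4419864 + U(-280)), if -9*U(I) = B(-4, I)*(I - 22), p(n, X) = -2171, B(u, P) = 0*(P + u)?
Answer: -85675955/174548884752 ≈ -0.00049084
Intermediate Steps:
B(u, P) = 0
U(I) = 0 (U(I) = -0*(I - 22) = -0*(-22 + I) = -⅑*0 = 0)
(2805458/1816628 + p(-580, 1448))/(4419864 + U(-280)) = (2805458/1816628 - 2171)/(4419864 + 0) = (2805458*(1/1816628) - 2171)/4419864 = (1402729/908314 - 2171)*(1/4419864) = -1970546965/908314*1/4419864 = -85675955/174548884752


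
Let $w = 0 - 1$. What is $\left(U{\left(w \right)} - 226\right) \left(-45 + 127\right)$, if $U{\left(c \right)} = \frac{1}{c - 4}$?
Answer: $- \frac{92742}{5} \approx -18548.0$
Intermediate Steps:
$w = -1$ ($w = 0 - 1 = -1$)
$U{\left(c \right)} = \frac{1}{-4 + c}$
$\left(U{\left(w \right)} - 226\right) \left(-45 + 127\right) = \left(\frac{1}{-4 - 1} - 226\right) \left(-45 + 127\right) = \left(\frac{1}{-5} - 226\right) 82 = \left(- \frac{1}{5} - 226\right) 82 = \left(- \frac{1131}{5}\right) 82 = - \frac{92742}{5}$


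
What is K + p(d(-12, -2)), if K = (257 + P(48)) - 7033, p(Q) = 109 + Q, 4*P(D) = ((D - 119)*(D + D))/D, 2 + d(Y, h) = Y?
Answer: -13433/2 ≈ -6716.5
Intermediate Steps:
d(Y, h) = -2 + Y
P(D) = -119/2 + D/2 (P(D) = (((D - 119)*(D + D))/D)/4 = (((-119 + D)*(2*D))/D)/4 = ((2*D*(-119 + D))/D)/4 = (-238 + 2*D)/4 = -119/2 + D/2)
K = -13623/2 (K = (257 + (-119/2 + (1/2)*48)) - 7033 = (257 + (-119/2 + 24)) - 7033 = (257 - 71/2) - 7033 = 443/2 - 7033 = -13623/2 ≈ -6811.5)
K + p(d(-12, -2)) = -13623/2 + (109 + (-2 - 12)) = -13623/2 + (109 - 14) = -13623/2 + 95 = -13433/2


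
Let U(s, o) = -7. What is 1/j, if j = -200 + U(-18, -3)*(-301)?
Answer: 1/1907 ≈ 0.00052438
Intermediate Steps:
j = 1907 (j = -200 - 7*(-301) = -200 + 2107 = 1907)
1/j = 1/1907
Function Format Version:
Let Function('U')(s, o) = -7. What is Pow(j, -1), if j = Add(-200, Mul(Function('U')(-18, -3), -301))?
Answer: Rational(1, 1907) ≈ 0.00052438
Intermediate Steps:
j = 1907 (j = Add(-200, Mul(-7, -301)) = Add(-200, 2107) = 1907)
Pow(j, -1) = Pow(1907, -1) = Rational(1, 1907)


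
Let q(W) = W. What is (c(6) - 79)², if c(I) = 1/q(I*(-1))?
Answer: 225625/36 ≈ 6267.4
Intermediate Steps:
c(I) = -1/I (c(I) = 1/(I*(-1)) = 1/(-I) = -1/I)
(c(6) - 79)² = (-1/6 - 79)² = (-1*⅙ - 79)² = (-⅙ - 79)² = (-475/6)² = 225625/36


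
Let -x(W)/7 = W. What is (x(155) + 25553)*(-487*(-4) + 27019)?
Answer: 708764556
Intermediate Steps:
x(W) = -7*W
(x(155) + 25553)*(-487*(-4) + 27019) = (-7*155 + 25553)*(-487*(-4) + 27019) = (-1085 + 25553)*(1948 + 27019) = 24468*28967 = 708764556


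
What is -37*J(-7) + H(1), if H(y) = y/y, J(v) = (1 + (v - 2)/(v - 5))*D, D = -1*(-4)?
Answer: -258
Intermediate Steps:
D = 4
J(v) = 4 + 4*(-2 + v)/(-5 + v) (J(v) = (1 + (v - 2)/(v - 5))*4 = (1 + (-2 + v)/(-5 + v))*4 = 4 + 4*(-2 + v)/(-5 + v))
H(y) = 1
-37*J(-7) + H(1) = -148*(-7 + 2*(-7))/(-5 - 7) + 1 = -148*(-7 - 14)/(-12) + 1 = -148*(-1)*(-21)/12 + 1 = -37*7 + 1 = -259 + 1 = -258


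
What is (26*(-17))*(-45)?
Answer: 19890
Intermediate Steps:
(26*(-17))*(-45) = -442*(-45) = 19890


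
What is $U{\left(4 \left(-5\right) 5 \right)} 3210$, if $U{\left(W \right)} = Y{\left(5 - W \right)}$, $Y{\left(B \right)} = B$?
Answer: $337050$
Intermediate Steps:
$U{\left(W \right)} = 5 - W$
$U{\left(4 \left(-5\right) 5 \right)} 3210 = \left(5 - 4 \left(-5\right) 5\right) 3210 = \left(5 - \left(-20\right) 5\right) 3210 = \left(5 - -100\right) 3210 = \left(5 + 100\right) 3210 = 105 \cdot 3210 = 337050$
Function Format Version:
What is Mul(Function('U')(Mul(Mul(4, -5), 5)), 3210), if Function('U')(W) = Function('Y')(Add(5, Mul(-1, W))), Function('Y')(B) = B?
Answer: 337050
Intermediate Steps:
Function('U')(W) = Add(5, Mul(-1, W))
Mul(Function('U')(Mul(Mul(4, -5), 5)), 3210) = Mul(Add(5, Mul(-1, Mul(Mul(4, -5), 5))), 3210) = Mul(Add(5, Mul(-1, Mul(-20, 5))), 3210) = Mul(Add(5, Mul(-1, -100)), 3210) = Mul(Add(5, 100), 3210) = Mul(105, 3210) = 337050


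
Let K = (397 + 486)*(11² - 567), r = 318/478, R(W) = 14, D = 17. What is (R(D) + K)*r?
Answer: -62614836/239 ≈ -2.6199e+5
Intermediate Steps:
r = 159/239 (r = 318*(1/478) = 159/239 ≈ 0.66527)
K = -393818 (K = 883*(121 - 567) = 883*(-446) = -393818)
(R(D) + K)*r = (14 - 393818)*(159/239) = -393804*159/239 = -62614836/239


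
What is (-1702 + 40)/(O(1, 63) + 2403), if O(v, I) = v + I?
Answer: -1662/2467 ≈ -0.67369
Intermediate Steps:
O(v, I) = I + v
(-1702 + 40)/(O(1, 63) + 2403) = (-1702 + 40)/((63 + 1) + 2403) = -1662/(64 + 2403) = -1662/2467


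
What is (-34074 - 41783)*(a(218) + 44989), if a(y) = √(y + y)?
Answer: -3412730573 - 151714*√109 ≈ -3.4143e+9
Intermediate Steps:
a(y) = √2*√y (a(y) = √(2*y) = √2*√y)
(-34074 - 41783)*(a(218) + 44989) = (-34074 - 41783)*(√2*√218 + 44989) = -75857*(2*√109 + 44989) = -75857*(44989 + 2*√109) = -3412730573 - 151714*√109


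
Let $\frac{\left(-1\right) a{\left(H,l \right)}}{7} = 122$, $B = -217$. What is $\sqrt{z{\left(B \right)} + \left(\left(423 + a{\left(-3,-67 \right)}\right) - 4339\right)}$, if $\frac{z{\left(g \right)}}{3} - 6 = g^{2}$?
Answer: $\sqrt{136515} \approx 369.48$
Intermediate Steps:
$z{\left(g \right)} = 18 + 3 g^{2}$
$a{\left(H,l \right)} = -854$ ($a{\left(H,l \right)} = \left(-7\right) 122 = -854$)
$\sqrt{z{\left(B \right)} + \left(\left(423 + a{\left(-3,-67 \right)}\right) - 4339\right)} = \sqrt{\left(18 + 3 \left(-217\right)^{2}\right) + \left(\left(423 - 854\right) - 4339\right)} = \sqrt{\left(18 + 3 \cdot 47089\right) - 4770} = \sqrt{\left(18 + 141267\right) - 4770} = \sqrt{141285 - 4770} = \sqrt{136515}$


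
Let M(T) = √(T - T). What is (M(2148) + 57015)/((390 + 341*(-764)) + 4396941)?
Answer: 57015/4136807 ≈ 0.013782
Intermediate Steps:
M(T) = 0 (M(T) = √0 = 0)
(M(2148) + 57015)/((390 + 341*(-764)) + 4396941) = (0 + 57015)/((390 + 341*(-764)) + 4396941) = 57015/((390 - 260524) + 4396941) = 57015/(-260134 + 4396941) = 57015/4136807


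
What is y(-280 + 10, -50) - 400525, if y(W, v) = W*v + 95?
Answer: -386930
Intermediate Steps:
y(W, v) = 95 + W*v
y(-280 + 10, -50) - 400525 = (95 + (-280 + 10)*(-50)) - 400525 = (95 - 270*(-50)) - 400525 = (95 + 13500) - 400525 = 13595 - 400525 = -386930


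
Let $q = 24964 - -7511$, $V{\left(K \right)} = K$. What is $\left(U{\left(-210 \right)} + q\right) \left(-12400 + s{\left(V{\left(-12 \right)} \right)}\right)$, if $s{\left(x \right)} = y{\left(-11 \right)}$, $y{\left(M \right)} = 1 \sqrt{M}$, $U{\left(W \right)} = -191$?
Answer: $-400321600 + 32284 i \sqrt{11} \approx -4.0032 \cdot 10^{8} + 1.0707 \cdot 10^{5} i$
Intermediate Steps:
$q = 32475$ ($q = 24964 + 7511 = 32475$)
$y{\left(M \right)} = \sqrt{M}$
$s{\left(x \right)} = i \sqrt{11}$ ($s{\left(x \right)} = \sqrt{-11} = i \sqrt{11}$)
$\left(U{\left(-210 \right)} + q\right) \left(-12400 + s{\left(V{\left(-12 \right)} \right)}\right) = \left(-191 + 32475\right) \left(-12400 + i \sqrt{11}\right) = 32284 \left(-12400 + i \sqrt{11}\right) = -400321600 + 32284 i \sqrt{11}$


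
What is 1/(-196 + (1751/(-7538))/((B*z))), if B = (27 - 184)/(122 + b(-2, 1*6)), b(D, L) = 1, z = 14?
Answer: -16568524/3247215331 ≈ -0.0051024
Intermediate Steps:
B = -157/123 (B = (27 - 184)/(122 + 1) = -157/123 ≈ -1.2764)
1/(-196 + (1751/(-7538))/((B*z))) = 1/(-196 + (1751/(-7538))/((-157/123*14))) = 1/(-196 + (1751*(-1/7538))/(-2198/123)) = 1/(-196 - 1751/7538*(-123/2198)) = 1/(-196 + 215373/16568524) = 1/(-3247215331/16568524) = -16568524/3247215331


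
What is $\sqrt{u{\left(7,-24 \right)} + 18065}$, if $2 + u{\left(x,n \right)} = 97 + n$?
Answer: $2 \sqrt{4534} \approx 134.67$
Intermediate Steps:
$u{\left(x,n \right)} = 95 + n$ ($u{\left(x,n \right)} = -2 + \left(97 + n\right) = 95 + n$)
$\sqrt{u{\left(7,-24 \right)} + 18065} = \sqrt{\left(95 - 24\right) + 18065} = \sqrt{71 + 18065} = \sqrt{18136} = 2 \sqrt{4534}$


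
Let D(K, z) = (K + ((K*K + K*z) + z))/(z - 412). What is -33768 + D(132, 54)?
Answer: -6056841/179 ≈ -33837.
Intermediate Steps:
D(K, z) = (K + z + K² + K*z)/(-412 + z) (D(K, z) = (K + ((K² + K*z) + z))/(-412 + z) = (K + (z + K² + K*z))/(-412 + z) = (K + z + K² + K*z)/(-412 + z))
-33768 + D(132, 54) = -33768 + (132 + 54 + 132² + 132*54)/(-412 + 54) = -33768 + (132 + 54 + 17424 + 7128)/(-358) = -33768 - 1/358*24738 = -33768 - 12369/179 = -6056841/179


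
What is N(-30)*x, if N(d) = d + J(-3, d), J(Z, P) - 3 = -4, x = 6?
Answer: -186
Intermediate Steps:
J(Z, P) = -1 (J(Z, P) = 3 - 4 = -1)
N(d) = -1 + d (N(d) = d - 1 = -1 + d)
N(-30)*x = (-1 - 30)*6 = -31*6 = -186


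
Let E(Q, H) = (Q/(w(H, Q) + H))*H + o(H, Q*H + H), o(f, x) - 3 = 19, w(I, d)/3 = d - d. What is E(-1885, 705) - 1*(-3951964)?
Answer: 3950101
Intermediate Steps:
w(I, d) = 0 (w(I, d) = 3*(d - d) = 3*0 = 0)
o(f, x) = 22 (o(f, x) = 3 + 19 = 22)
E(Q, H) = 22 + Q (E(Q, H) = (Q/(0 + H))*H + 22 = (Q/H)*H + 22 = Q + 22 = 22 + Q)
E(-1885, 705) - 1*(-3951964) = (22 - 1885) - 1*(-3951964) = -1863 + 3951964 = 3950101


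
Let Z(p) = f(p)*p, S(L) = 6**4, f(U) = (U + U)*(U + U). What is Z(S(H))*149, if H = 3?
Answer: 1297362272256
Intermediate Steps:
f(U) = 4*U**2 (f(U) = (2*U)*(2*U) = 4*U**2)
S(L) = 1296
Z(p) = 4*p**3 (Z(p) = (4*p**2)*p = 4*p**3)
Z(S(H))*149 = (4*1296**3)*149 = (4*2176782336)*149 = 8707129344*149 = 1297362272256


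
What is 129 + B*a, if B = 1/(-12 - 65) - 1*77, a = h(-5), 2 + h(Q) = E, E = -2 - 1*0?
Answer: 33653/77 ≈ 437.05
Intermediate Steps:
E = -2 (E = -2 + 0 = -2)
h(Q) = -4 (h(Q) = -2 - 2 = -4)
a = -4
B = -5930/77 (B = 1/(-77) - 77 = -1/77 - 77 = -5930/77 ≈ -77.013)
129 + B*a = 129 - 5930/77*(-4) = 129 + 23720/77 = 33653/77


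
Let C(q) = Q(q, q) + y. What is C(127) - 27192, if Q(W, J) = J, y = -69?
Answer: -27134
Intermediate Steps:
C(q) = -69 + q (C(q) = q - 69 = -69 + q)
C(127) - 27192 = (-69 + 127) - 27192 = 58 - 27192 = -27134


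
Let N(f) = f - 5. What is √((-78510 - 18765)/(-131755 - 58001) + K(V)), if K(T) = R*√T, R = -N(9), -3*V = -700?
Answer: √(56970725 - 1481783520*√21)/10542 ≈ 7.7839*I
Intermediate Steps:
V = 700/3 (V = -⅓*(-700) = 700/3 ≈ 233.33)
N(f) = -5 + f
R = -4 (R = -(-5 + 9) = -1*4 = -4)
K(T) = -4*√T
√((-78510 - 18765)/(-131755 - 58001) + K(V)) = √((-78510 - 18765)/(-131755 - 58001) - 40*√21/3) = √(-97275/(-189756) - 40*√21/3) = √(-97275*(-1/189756) - 40*√21/3) = √(32425/63252 - 40*√21/3)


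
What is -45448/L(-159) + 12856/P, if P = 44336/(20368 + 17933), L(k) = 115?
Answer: 17458679/1630 ≈ 10711.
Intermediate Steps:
P = 2608/2253 (P = 44336/38301 = 44336*(1/38301) = 2608/2253 ≈ 1.1576)
-45448/L(-159) + 12856/P = -45448/115 + 12856/(2608/2253) = -45448*1/115 + 12856*(2253/2608) = -1976/5 + 3620571/326 = 17458679/1630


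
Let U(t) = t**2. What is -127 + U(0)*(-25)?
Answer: -127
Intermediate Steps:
-127 + U(0)*(-25) = -127 + 0**2*(-25) = -127 + 0*(-25) = -127 + 0 = -127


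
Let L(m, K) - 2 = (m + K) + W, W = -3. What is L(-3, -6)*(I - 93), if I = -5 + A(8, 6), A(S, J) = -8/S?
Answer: 990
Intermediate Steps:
L(m, K) = -1 + K + m (L(m, K) = 2 + ((m + K) - 3) = 2 + ((K + m) - 3) = 2 + (-3 + K + m) = -1 + K + m)
I = -6 (I = -5 - 8/8 = -5 - 8*⅛ = -5 - 1 = -6)
L(-3, -6)*(I - 93) = (-1 - 6 - 3)*(-6 - 93) = -10*(-99) = 990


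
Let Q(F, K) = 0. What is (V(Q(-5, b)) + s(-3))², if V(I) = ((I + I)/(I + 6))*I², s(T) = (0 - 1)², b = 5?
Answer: 1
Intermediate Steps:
s(T) = 1 (s(T) = (-1)² = 1)
V(I) = 2*I³/(6 + I) (V(I) = ((2*I)/(6 + I))*I² = (2*I/(6 + I))*I² = 2*I³/(6 + I))
(V(Q(-5, b)) + s(-3))² = (2*0³/(6 + 0) + 1)² = (2*0/6 + 1)² = (2*0*(⅙) + 1)² = (0 + 1)² = 1² = 1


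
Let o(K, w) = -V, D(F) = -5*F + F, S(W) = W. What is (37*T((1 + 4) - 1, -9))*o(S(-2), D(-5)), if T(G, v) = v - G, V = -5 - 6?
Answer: -5291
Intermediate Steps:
V = -11
D(F) = -4*F
o(K, w) = 11 (o(K, w) = -1*(-11) = 11)
(37*T((1 + 4) - 1, -9))*o(S(-2), D(-5)) = (37*(-9 - ((1 + 4) - 1)))*11 = (37*(-9 - (5 - 1)))*11 = (37*(-9 - 1*4))*11 = (37*(-9 - 4))*11 = (37*(-13))*11 = -481*11 = -5291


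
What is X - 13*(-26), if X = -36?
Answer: 302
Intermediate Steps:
X - 13*(-26) = -36 - 13*(-26) = -36 + 338 = 302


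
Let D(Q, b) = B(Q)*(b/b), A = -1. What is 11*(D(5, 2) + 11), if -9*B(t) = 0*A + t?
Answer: 1034/9 ≈ 114.89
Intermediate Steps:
B(t) = -t/9 (B(t) = -(0*(-1) + t)/9 = -(0 + t)/9 = -t/9)
D(Q, b) = -Q/9 (D(Q, b) = (-Q/9)*(b/b) = -Q/9*1 = -Q/9)
11*(D(5, 2) + 11) = 11*(-⅑*5 + 11) = 11*(-5/9 + 11) = 11*(94/9) = 1034/9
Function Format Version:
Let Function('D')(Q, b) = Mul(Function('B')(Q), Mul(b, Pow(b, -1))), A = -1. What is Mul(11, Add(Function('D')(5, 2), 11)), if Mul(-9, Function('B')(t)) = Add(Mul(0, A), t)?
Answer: Rational(1034, 9) ≈ 114.89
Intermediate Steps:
Function('B')(t) = Mul(Rational(-1, 9), t) (Function('B')(t) = Mul(Rational(-1, 9), Add(Mul(0, -1), t)) = Mul(Rational(-1, 9), Add(0, t)) = Mul(Rational(-1, 9), t))
Function('D')(Q, b) = Mul(Rational(-1, 9), Q) (Function('D')(Q, b) = Mul(Mul(Rational(-1, 9), Q), Mul(b, Pow(b, -1))) = Mul(Mul(Rational(-1, 9), Q), 1) = Mul(Rational(-1, 9), Q))
Mul(11, Add(Function('D')(5, 2), 11)) = Mul(11, Add(Mul(Rational(-1, 9), 5), 11)) = Mul(11, Add(Rational(-5, 9), 11)) = Mul(11, Rational(94, 9)) = Rational(1034, 9)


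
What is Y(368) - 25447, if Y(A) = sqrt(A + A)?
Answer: -25447 + 4*sqrt(46) ≈ -25420.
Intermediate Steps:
Y(A) = sqrt(2)*sqrt(A) (Y(A) = sqrt(2*A) = sqrt(2)*sqrt(A))
Y(368) - 25447 = sqrt(2)*sqrt(368) - 25447 = sqrt(2)*(4*sqrt(23)) - 25447 = 4*sqrt(46) - 25447 = -25447 + 4*sqrt(46)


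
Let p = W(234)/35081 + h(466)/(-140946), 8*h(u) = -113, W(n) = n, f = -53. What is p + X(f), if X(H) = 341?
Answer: 13488936450793/39556213008 ≈ 341.01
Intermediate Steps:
h(u) = -113/8 (h(u) = (⅛)*(-113) = -113/8)
p = 267815065/39556213008 (p = 234/35081 - 113/8/(-140946) = 234*(1/35081) - 113/8*(-1/140946) = 234/35081 + 113/1127568 = 267815065/39556213008 ≈ 0.0067705)
p + X(f) = 267815065/39556213008 + 341 = 13488936450793/39556213008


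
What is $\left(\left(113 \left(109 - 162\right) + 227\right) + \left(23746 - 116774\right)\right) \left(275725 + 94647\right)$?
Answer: $-36589049880$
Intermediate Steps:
$\left(\left(113 \left(109 - 162\right) + 227\right) + \left(23746 - 116774\right)\right) \left(275725 + 94647\right) = \left(\left(113 \left(-53\right) + 227\right) + \left(23746 - 116774\right)\right) 370372 = \left(\left(-5989 + 227\right) - 93028\right) 370372 = \left(-5762 - 93028\right) 370372 = \left(-98790\right) 370372 = -36589049880$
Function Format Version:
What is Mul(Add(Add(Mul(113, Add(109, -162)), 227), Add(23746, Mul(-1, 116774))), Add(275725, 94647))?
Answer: -36589049880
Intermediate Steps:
Mul(Add(Add(Mul(113, Add(109, -162)), 227), Add(23746, Mul(-1, 116774))), Add(275725, 94647)) = Mul(Add(Add(Mul(113, -53), 227), Add(23746, -116774)), 370372) = Mul(Add(Add(-5989, 227), -93028), 370372) = Mul(Add(-5762, -93028), 370372) = Mul(-98790, 370372) = -36589049880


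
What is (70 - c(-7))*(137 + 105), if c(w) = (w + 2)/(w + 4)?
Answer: 49610/3 ≈ 16537.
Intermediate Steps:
c(w) = (2 + w)/(4 + w)
(70 - c(-7))*(137 + 105) = (70 - (2 - 7)/(4 - 7))*(137 + 105) = (70 - (-5)/(-3))*242 = (70 - (-1)*(-5)/3)*242 = (70 - 1*5/3)*242 = (70 - 5/3)*242 = (205/3)*242 = 49610/3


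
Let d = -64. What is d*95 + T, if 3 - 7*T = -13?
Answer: -42544/7 ≈ -6077.7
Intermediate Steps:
T = 16/7 (T = 3/7 - ⅐*(-13) = 3/7 + 13/7 = 16/7 ≈ 2.2857)
d*95 + T = -64*95 + 16/7 = -6080 + 16/7 = -42544/7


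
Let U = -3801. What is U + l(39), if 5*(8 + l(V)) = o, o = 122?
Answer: -18923/5 ≈ -3784.6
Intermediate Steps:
l(V) = 82/5 (l(V) = -8 + (1/5)*122 = -8 + 122/5 = 82/5)
U + l(39) = -3801 + 82/5 = -18923/5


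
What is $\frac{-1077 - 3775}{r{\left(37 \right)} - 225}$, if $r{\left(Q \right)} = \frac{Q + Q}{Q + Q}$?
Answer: $\frac{1213}{56} \approx 21.661$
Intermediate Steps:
$r{\left(Q \right)} = 1$ ($r{\left(Q \right)} = \frac{2 Q}{2 Q} = 2 Q \frac{1}{2 Q} = 1$)
$\frac{-1077 - 3775}{r{\left(37 \right)} - 225} = \frac{-1077 - 3775}{1 - 225} = - \frac{4852}{-224} = \left(-4852\right) \left(- \frac{1}{224}\right) = \frac{1213}{56}$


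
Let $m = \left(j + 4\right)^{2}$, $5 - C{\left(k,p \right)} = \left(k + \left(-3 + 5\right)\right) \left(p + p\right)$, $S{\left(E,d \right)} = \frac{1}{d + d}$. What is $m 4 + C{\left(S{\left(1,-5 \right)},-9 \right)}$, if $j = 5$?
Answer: $\frac{1816}{5} \approx 363.2$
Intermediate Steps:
$S{\left(E,d \right)} = \frac{1}{2 d}$
$C{\left(k,p \right)} = 5 - 2 p \left(2 + k\right)$ ($C{\left(k,p \right)} = 5 - \left(k + \left(-3 + 5\right)\right) \left(p + p\right) = 5 - \left(k + 2\right) 2 p = 5 - \left(2 + k\right) 2 p = 5 - 2 p \left(2 + k\right)$)
$m = 81$ ($m = \left(5 + 4\right)^{2} = 9^{2} = 81$)
$m 4 + C{\left(S{\left(1,-5 \right)},-9 \right)} = 81 \cdot 4 - \left(-41 + 2 \frac{1}{2 \left(-5\right)} \left(-9\right)\right) = 324 + \left(5 + 36 - 2 \cdot \frac{1}{2} \left(- \frac{1}{5}\right) \left(-9\right)\right) = 324 + \left(5 + 36 - \left(- \frac{1}{5}\right) \left(-9\right)\right) = 324 + \left(5 + 36 - \frac{9}{5}\right) = 324 + \frac{196}{5} = \frac{1816}{5}$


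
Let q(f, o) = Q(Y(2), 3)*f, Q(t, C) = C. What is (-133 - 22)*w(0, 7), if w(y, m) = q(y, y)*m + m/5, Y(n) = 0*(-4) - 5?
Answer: -217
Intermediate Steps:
Y(n) = -5 (Y(n) = 0 - 5 = -5)
q(f, o) = 3*f
w(y, m) = m/5 + 3*m*y (w(y, m) = (3*y)*m + m/5 = 3*m*y + m*(⅕) = 3*m*y + m/5 = m/5 + 3*m*y)
(-133 - 22)*w(0, 7) = (-133 - 22)*((⅕)*7*(1 + 15*0)) = -31*7*(1 + 0) = -31*7 = -155*7/5 = -217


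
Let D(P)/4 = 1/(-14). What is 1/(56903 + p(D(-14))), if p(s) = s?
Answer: 7/398319 ≈ 1.7574e-5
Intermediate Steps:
D(P) = -2/7 (D(P) = 4/(-14) = 4*(-1/14) = -2/7)
1/(56903 + p(D(-14))) = 1/(56903 - 2/7) = 1/(398319/7) = 7/398319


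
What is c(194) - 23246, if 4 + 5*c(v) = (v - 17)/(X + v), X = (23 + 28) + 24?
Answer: -31266769/1345 ≈ -23247.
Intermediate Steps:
X = 75 (X = 51 + 24 = 75)
c(v) = -4/5 + (-17 + v)/(5*(75 + v)) (c(v) = -4/5 + ((v - 17)/(75 + v))/5 = -4/5 + ((-17 + v)/(75 + v))/5 = -4/5 + (-17 + v)/(5*(75 + v)))
c(194) - 23246 = (-317 - 3*194)/(5*(75 + 194)) - 23246 = (1/5)*(-317 - 582)/269 - 23246 = (1/5)*(1/269)*(-899) - 23246 = -899/1345 - 23246 = -31266769/1345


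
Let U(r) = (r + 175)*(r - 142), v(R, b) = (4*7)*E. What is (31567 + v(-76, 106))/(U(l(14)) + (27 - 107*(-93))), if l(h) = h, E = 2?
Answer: -10541/4738 ≈ -2.2248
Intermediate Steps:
v(R, b) = 56 (v(R, b) = (4*7)*2 = 28*2 = 56)
U(r) = (-142 + r)*(175 + r) (U(r) = (175 + r)*(-142 + r) = (-142 + r)*(175 + r))
(31567 + v(-76, 106))/(U(l(14)) + (27 - 107*(-93))) = (31567 + 56)/((-24850 + 14² + 33*14) + (27 - 107*(-93))) = 31623/((-24850 + 196 + 462) + (27 + 9951)) = 31623/(-24192 + 9978) = 31623/(-14214) = 31623*(-1/14214) = -10541/4738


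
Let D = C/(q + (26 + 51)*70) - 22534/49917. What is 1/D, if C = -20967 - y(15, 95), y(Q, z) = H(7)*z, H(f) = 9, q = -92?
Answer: -44076711/201445651 ≈ -0.21880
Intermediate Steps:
y(Q, z) = 9*z
C = -21822 (C = -20967 - 9*95 = -20967 - 1*855 = -20967 - 855 = -21822)
D = -201445651/44076711 (D = -21822/(-92 + (26 + 51)*70) - 22534/49917 = -21822/(-92 + 77*70) - 22534*1/49917 = -21822/(-92 + 5390) - 22534/49917 = -21822/5298 - 22534/49917 = -21822*1/5298 - 22534/49917 = -3637/883 - 22534/49917 = -201445651/44076711 ≈ -4.5703)
1/D = 1/(-201445651/44076711) = -44076711/201445651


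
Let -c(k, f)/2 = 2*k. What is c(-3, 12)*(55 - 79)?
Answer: -288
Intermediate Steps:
c(k, f) = -4*k
c(-3, 12)*(55 - 79) = (-4*(-3))*(55 - 79) = 12*(-24) = -288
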